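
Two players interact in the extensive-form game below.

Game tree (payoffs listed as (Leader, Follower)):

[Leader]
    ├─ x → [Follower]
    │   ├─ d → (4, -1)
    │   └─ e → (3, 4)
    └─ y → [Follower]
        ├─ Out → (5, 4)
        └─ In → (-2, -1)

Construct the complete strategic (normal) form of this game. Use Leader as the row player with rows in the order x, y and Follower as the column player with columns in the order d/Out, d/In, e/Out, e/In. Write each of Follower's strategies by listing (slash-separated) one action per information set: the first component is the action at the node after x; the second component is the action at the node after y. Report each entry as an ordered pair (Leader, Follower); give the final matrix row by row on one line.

x: (4,-1) (4,-1) (3,4) (3,4) | y: (5,4) (-2,-1) (5,4) (-2,-1)

        d/Out     d/In    e/Out     e/In
   x   (4,-1)   (4,-1)    (3,4)    (3,4)
   y    (5,4)  (-2,-1)    (5,4)  (-2,-1)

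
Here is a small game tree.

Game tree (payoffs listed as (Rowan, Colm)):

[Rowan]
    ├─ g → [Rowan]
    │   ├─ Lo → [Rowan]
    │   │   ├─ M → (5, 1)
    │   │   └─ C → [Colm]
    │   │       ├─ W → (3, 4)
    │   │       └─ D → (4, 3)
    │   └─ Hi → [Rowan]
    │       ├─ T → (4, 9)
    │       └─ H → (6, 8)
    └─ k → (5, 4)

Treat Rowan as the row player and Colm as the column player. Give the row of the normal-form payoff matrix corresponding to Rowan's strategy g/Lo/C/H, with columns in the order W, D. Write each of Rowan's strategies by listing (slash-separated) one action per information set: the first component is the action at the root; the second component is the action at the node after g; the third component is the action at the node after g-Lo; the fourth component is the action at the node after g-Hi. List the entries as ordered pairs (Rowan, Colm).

vs W: Rowan plays g → Rowan plays Lo at [g] → Rowan plays C at [g-Lo] → Colm plays W at [g-Lo-C] → (3, 4)
vs D: Rowan plays g → Rowan plays Lo at [g] → Rowan plays C at [g-Lo] → Colm plays D at [g-Lo-C] → (4, 3)

(3,4) (4,3)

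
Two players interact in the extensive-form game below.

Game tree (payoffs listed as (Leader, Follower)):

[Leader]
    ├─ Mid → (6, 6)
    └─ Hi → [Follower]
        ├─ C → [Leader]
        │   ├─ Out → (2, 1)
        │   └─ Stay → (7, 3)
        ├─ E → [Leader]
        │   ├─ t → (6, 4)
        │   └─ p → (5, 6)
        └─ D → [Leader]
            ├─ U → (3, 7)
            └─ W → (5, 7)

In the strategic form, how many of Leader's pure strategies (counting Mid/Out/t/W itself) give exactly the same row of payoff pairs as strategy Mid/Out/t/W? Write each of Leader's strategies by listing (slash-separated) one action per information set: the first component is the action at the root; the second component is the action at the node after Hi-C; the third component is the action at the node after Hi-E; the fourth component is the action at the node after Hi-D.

8

Row for Mid/Out/t/W (columns C, E, D): (6,6) (6,6) (6,6).
Under Mid/Out/t/W, Leader's choice at the node after Hi-C and at the node after Hi-E and at the node after Hi-D can never be reached regardless of what Follower does, so varying those choices leaves every outcome unchanged.
Holding the reachable choices fixed and varying the unreachable ones freely already gives 2 × 2 × 2 = 8 equivalent strategies.
No other strategy reproduces this row, so those 8 are the full class: Mid/Out/t/U, Mid/Out/t/W, Mid/Out/p/U, Mid/Out/p/W, Mid/Stay/t/U, Mid/Stay/t/W, Mid/Stay/p/U, Mid/Stay/p/W.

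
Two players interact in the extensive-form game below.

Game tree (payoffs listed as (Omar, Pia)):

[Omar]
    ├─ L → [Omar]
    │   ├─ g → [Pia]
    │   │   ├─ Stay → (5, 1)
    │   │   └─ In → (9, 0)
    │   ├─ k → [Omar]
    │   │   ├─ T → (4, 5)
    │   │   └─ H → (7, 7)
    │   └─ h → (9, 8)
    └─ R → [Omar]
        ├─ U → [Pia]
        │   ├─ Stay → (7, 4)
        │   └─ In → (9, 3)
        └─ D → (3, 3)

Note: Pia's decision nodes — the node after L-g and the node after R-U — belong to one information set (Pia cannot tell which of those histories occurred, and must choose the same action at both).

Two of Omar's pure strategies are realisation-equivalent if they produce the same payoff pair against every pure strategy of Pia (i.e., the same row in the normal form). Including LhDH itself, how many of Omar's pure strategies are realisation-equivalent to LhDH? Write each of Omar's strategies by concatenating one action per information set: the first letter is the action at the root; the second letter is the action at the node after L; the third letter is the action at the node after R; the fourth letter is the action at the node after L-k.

4

Row for LhDH (columns Stay, In): (9,8) (9,8).
Under LhDH, Omar's choice at the node after R and at the node after L-k can never be reached regardless of what Pia does, so varying those choices leaves every outcome unchanged.
Holding the reachable choices fixed and varying the unreachable ones freely already gives 2 × 2 = 4 equivalent strategies.
No other strategy reproduces this row, so those 4 are the full class: LhUT, LhUH, LhDT, LhDH.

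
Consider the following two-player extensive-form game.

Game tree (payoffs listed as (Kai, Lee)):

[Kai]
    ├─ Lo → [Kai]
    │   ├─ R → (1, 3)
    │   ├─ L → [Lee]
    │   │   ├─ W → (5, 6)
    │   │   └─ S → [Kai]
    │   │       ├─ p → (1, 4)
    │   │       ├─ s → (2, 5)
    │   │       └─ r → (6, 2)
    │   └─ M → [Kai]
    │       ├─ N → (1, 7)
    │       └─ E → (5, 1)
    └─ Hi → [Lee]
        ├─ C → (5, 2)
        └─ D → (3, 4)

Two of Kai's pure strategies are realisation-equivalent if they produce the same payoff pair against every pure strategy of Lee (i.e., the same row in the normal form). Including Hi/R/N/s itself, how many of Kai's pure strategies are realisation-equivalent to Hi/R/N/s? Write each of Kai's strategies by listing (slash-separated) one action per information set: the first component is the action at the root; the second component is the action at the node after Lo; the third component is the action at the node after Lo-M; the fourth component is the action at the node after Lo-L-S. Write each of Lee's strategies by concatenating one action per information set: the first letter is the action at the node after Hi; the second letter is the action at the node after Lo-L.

18

Row for Hi/R/N/s (columns CW, CS, DW, DS): (5,2) (5,2) (3,4) (3,4).
Under Hi/R/N/s, Kai's choice at the node after Lo and at the node after Lo-M and at the node after Lo-L-S can never be reached regardless of what Lee does, so varying those choices leaves every outcome unchanged.
Holding the reachable choices fixed and varying the unreachable ones freely already gives 3 × 2 × 3 = 18 equivalent strategies.
No other strategy reproduces this row, so those 18 are the full class: Hi/R/N/p, Hi/R/N/s, Hi/R/N/r, Hi/R/E/p, Hi/R/E/s, Hi/R/E/r, Hi/L/N/p, Hi/L/N/s, Hi/L/N/r, Hi/L/E/p, Hi/L/E/s, Hi/L/E/r, Hi/M/N/p, Hi/M/N/s, Hi/M/N/r, Hi/M/E/p, Hi/M/E/s, Hi/M/E/r.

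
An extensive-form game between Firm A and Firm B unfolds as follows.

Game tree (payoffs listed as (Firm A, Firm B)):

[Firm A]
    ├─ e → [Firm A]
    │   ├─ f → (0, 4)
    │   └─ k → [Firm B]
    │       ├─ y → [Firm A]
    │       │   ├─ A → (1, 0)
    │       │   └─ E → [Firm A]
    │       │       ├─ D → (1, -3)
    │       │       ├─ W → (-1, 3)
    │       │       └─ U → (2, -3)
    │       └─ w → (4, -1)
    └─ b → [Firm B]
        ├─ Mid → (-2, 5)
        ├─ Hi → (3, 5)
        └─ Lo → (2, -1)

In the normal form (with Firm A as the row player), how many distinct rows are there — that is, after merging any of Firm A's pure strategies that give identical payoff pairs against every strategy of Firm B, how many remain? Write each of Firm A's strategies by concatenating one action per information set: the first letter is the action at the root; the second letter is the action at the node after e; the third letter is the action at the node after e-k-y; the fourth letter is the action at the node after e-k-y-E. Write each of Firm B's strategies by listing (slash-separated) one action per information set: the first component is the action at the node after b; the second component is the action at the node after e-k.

6

Firm A has 24 pure strategies: efAD, efAW, efAU, efED, efEW, efEU, ekAD, ekAW, ekAU, ekED, ekEW, ekEU, bfAD, bfAW, bfAU, bfED, bfEW, bfEU, bkAD, bkAW, bkAU, bkED, bkEW, bkEU. Columns: Mid/y, Mid/w, Hi/y, Hi/w, Lo/y, Lo/w.
{efAD, efAW, efAU, efED, efEW, efEU} → row (0,4) (0,4) (0,4) (0,4) (0,4) (0,4)
{ekAD, ekAW, ekAU} → row (1,0) (4,-1) (1,0) (4,-1) (1,0) (4,-1)
{ekED} → row (1,-3) (4,-1) (1,-3) (4,-1) (1,-3) (4,-1)
{ekEW} → row (-1,3) (4,-1) (-1,3) (4,-1) (-1,3) (4,-1)
{ekEU} → row (2,-3) (4,-1) (2,-3) (4,-1) (2,-3) (4,-1)
{bfAD, bfAW, bfAU, bfED, bfEW, bfEU, bkAD, bkAW, bkAU, bkED, bkEW, bkEU} → row (-2,5) (-2,5) (3,5) (3,5) (2,-1) (2,-1)
That's 6 distinct rows out of 24 strategies.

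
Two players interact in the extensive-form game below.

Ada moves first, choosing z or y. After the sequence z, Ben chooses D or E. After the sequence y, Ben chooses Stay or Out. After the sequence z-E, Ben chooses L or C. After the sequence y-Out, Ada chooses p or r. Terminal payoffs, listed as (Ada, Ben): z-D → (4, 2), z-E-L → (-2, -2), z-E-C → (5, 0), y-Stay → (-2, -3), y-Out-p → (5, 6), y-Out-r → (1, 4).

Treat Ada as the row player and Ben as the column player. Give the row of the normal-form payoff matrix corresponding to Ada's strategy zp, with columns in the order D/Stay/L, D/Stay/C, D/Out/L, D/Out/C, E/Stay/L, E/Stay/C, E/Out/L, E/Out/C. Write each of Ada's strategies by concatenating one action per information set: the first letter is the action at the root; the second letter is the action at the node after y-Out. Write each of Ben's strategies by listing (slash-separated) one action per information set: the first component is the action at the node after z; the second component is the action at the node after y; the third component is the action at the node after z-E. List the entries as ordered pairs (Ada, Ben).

(4,2) (4,2) (4,2) (4,2) (-2,-2) (5,0) (-2,-2) (5,0)

vs D/Stay/L: Ada plays z → Ben plays D at [z] → (4, 2)
vs D/Stay/C: Ada plays z → Ben plays D at [z] → (4, 2)
vs D/Out/L: Ada plays z → Ben plays D at [z] → (4, 2)
vs D/Out/C: Ada plays z → Ben plays D at [z] → (4, 2)
vs E/Stay/L: Ada plays z → Ben plays E at [z] → Ben plays L at [z-E] → (-2, -2)
vs E/Stay/C: Ada plays z → Ben plays E at [z] → Ben plays C at [z-E] → (5, 0)
vs E/Out/L: Ada plays z → Ben plays E at [z] → Ben plays L at [z-E] → (-2, -2)
vs E/Out/C: Ada plays z → Ben plays E at [z] → Ben plays C at [z-E] → (5, 0)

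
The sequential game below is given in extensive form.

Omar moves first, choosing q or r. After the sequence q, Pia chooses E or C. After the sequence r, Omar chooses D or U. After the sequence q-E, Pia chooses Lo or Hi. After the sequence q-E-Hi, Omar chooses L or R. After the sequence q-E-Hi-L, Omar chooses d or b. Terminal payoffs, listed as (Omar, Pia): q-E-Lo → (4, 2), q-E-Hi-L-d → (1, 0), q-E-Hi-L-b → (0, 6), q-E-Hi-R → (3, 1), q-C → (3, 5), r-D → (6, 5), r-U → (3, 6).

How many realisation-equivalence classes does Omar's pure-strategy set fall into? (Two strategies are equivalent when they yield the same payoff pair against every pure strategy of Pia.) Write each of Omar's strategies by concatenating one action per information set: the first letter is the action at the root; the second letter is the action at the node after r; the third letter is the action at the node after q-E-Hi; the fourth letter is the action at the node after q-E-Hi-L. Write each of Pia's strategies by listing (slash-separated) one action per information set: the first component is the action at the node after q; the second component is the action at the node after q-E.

5

Omar has 16 pure strategies: qDLd, qDLb, qDRd, qDRb, qULd, qULb, qURd, qURb, rDLd, rDLb, rDRd, rDRb, rULd, rULb, rURd, rURb. Columns: E/Lo, E/Hi, C/Lo, C/Hi.
{qDLd, qULd} → row (4,2) (1,0) (3,5) (3,5)
{qDLb, qULb} → row (4,2) (0,6) (3,5) (3,5)
{qDRd, qDRb, qURd, qURb} → row (4,2) (3,1) (3,5) (3,5)
{rDLd, rDLb, rDRd, rDRb} → row (6,5) (6,5) (6,5) (6,5)
{rULd, rULb, rURd, rURb} → row (3,6) (3,6) (3,6) (3,6)
That's 5 distinct rows out of 16 strategies.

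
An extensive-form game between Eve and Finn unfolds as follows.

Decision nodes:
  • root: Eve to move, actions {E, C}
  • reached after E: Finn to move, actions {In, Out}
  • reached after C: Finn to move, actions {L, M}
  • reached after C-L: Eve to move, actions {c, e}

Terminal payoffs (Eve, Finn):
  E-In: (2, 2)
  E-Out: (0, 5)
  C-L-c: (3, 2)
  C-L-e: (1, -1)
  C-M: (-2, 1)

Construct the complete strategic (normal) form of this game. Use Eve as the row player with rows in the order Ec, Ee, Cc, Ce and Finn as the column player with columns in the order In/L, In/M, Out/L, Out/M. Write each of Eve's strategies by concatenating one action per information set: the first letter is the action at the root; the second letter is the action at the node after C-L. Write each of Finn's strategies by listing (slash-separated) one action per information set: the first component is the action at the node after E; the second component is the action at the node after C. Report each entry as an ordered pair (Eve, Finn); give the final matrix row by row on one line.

Row Ec: In/L→(2,2), In/M→(2,2), Out/L→(0,5), Out/M→(0,5)
Row Ee: In/L→(2,2), In/M→(2,2), Out/L→(0,5), Out/M→(0,5)
Row Cc: In/L→(3,2), In/M→(-2,1), Out/L→(3,2), Out/M→(-2,1)
Row Ce: In/L→(1,-1), In/M→(-2,1), Out/L→(1,-1), Out/M→(-2,1)

Ec: (2,2) (2,2) (0,5) (0,5) | Ee: (2,2) (2,2) (0,5) (0,5) | Cc: (3,2) (-2,1) (3,2) (-2,1) | Ce: (1,-1) (-2,1) (1,-1) (-2,1)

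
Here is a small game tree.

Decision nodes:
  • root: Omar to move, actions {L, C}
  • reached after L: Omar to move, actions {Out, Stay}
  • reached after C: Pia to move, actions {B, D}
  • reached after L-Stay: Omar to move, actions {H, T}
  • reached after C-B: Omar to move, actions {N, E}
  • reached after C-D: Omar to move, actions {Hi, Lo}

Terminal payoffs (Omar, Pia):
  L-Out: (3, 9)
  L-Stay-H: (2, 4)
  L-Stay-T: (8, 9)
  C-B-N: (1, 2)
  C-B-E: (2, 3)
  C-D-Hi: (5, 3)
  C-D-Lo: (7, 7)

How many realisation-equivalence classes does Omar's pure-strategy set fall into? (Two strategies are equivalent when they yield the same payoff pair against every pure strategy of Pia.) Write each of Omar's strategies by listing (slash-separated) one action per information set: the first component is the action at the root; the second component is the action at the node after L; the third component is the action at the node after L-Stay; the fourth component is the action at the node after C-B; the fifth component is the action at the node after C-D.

Omar has 32 pure strategies: L/Out/H/N/Hi, L/Out/H/N/Lo, L/Out/H/E/Hi, L/Out/H/E/Lo, L/Out/T/N/Hi, L/Out/T/N/Lo, L/Out/T/E/Hi, L/Out/T/E/Lo, L/Stay/H/N/Hi, L/Stay/H/N/Lo, L/Stay/H/E/Hi, L/Stay/H/E/Lo, L/Stay/T/N/Hi, L/Stay/T/N/Lo, L/Stay/T/E/Hi, L/Stay/T/E/Lo, C/Out/H/N/Hi, C/Out/H/N/Lo, C/Out/H/E/Hi, C/Out/H/E/Lo, C/Out/T/N/Hi, C/Out/T/N/Lo, C/Out/T/E/Hi, C/Out/T/E/Lo, C/Stay/H/N/Hi, C/Stay/H/N/Lo, C/Stay/H/E/Hi, C/Stay/H/E/Lo, C/Stay/T/N/Hi, C/Stay/T/N/Lo, C/Stay/T/E/Hi, C/Stay/T/E/Lo. Columns: B, D.
{L/Out/H/N/Hi, L/Out/H/N/Lo, L/Out/H/E/Hi, L/Out/H/E/Lo, L/Out/T/N/Hi, L/Out/T/N/Lo, L/Out/T/E/Hi, L/Out/T/E/Lo} → row (3,9) (3,9)
{L/Stay/H/N/Hi, L/Stay/H/N/Lo, L/Stay/H/E/Hi, L/Stay/H/E/Lo} → row (2,4) (2,4)
{L/Stay/T/N/Hi, L/Stay/T/N/Lo, L/Stay/T/E/Hi, L/Stay/T/E/Lo} → row (8,9) (8,9)
{C/Out/H/N/Hi, C/Out/T/N/Hi, C/Stay/H/N/Hi, C/Stay/T/N/Hi} → row (1,2) (5,3)
{C/Out/H/N/Lo, C/Out/T/N/Lo, C/Stay/H/N/Lo, C/Stay/T/N/Lo} → row (1,2) (7,7)
{C/Out/H/E/Hi, C/Out/T/E/Hi, C/Stay/H/E/Hi, C/Stay/T/E/Hi} → row (2,3) (5,3)
{C/Out/H/E/Lo, C/Out/T/E/Lo, C/Stay/H/E/Lo, C/Stay/T/E/Lo} → row (2,3) (7,7)
That's 7 distinct rows out of 32 strategies.

7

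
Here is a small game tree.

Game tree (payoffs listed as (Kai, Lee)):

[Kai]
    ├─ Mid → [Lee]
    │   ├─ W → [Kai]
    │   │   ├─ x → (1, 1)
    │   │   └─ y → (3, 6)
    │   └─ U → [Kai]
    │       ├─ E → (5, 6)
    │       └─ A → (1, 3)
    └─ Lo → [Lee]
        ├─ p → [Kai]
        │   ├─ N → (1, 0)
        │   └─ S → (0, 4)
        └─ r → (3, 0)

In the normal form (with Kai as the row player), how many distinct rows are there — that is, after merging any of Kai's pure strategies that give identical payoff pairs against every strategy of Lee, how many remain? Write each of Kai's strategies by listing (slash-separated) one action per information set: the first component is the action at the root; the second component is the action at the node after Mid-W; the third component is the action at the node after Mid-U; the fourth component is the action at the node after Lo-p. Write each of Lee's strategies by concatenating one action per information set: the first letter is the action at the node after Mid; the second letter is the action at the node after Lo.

Kai has 16 pure strategies: Mid/x/E/N, Mid/x/E/S, Mid/x/A/N, Mid/x/A/S, Mid/y/E/N, Mid/y/E/S, Mid/y/A/N, Mid/y/A/S, Lo/x/E/N, Lo/x/E/S, Lo/x/A/N, Lo/x/A/S, Lo/y/E/N, Lo/y/E/S, Lo/y/A/N, Lo/y/A/S. Columns: Wp, Wr, Up, Ur.
{Mid/x/E/N, Mid/x/E/S} → row (1,1) (1,1) (5,6) (5,6)
{Mid/x/A/N, Mid/x/A/S} → row (1,1) (1,1) (1,3) (1,3)
{Mid/y/E/N, Mid/y/E/S} → row (3,6) (3,6) (5,6) (5,6)
{Mid/y/A/N, Mid/y/A/S} → row (3,6) (3,6) (1,3) (1,3)
{Lo/x/E/N, Lo/x/A/N, Lo/y/E/N, Lo/y/A/N} → row (1,0) (3,0) (1,0) (3,0)
{Lo/x/E/S, Lo/x/A/S, Lo/y/E/S, Lo/y/A/S} → row (0,4) (3,0) (0,4) (3,0)
That's 6 distinct rows out of 16 strategies.

6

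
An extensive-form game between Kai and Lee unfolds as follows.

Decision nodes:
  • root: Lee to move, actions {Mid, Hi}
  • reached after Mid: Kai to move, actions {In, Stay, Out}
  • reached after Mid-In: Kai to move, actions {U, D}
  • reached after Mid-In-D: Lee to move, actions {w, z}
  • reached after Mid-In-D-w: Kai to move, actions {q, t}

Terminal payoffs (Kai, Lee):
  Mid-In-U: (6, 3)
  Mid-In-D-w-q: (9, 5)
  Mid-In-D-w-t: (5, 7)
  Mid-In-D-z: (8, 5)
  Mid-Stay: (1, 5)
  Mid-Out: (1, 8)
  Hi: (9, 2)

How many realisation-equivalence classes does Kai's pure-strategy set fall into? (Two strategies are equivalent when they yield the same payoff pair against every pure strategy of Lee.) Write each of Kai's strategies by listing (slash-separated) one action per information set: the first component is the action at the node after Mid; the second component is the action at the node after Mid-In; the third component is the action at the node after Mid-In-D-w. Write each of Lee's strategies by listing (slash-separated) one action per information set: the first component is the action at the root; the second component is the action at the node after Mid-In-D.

5

Kai has 12 pure strategies: In/U/q, In/U/t, In/D/q, In/D/t, Stay/U/q, Stay/U/t, Stay/D/q, Stay/D/t, Out/U/q, Out/U/t, Out/D/q, Out/D/t. Columns: Mid/w, Mid/z, Hi/w, Hi/z.
{In/U/q, In/U/t} → row (6,3) (6,3) (9,2) (9,2)
{In/D/q} → row (9,5) (8,5) (9,2) (9,2)
{In/D/t} → row (5,7) (8,5) (9,2) (9,2)
{Stay/U/q, Stay/U/t, Stay/D/q, Stay/D/t} → row (1,5) (1,5) (9,2) (9,2)
{Out/U/q, Out/U/t, Out/D/q, Out/D/t} → row (1,8) (1,8) (9,2) (9,2)
That's 5 distinct rows out of 12 strategies.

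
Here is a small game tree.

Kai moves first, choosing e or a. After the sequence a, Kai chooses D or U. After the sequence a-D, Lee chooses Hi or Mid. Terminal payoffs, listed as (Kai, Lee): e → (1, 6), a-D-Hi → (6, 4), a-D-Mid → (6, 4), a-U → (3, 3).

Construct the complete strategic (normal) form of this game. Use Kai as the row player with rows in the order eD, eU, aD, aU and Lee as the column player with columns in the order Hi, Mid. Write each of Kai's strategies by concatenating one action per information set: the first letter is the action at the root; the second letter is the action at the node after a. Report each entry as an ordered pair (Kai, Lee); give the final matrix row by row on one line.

           Hi      Mid
  eD    (1,6)    (1,6)
  eU    (1,6)    (1,6)
  aD    (6,4)    (6,4)
  aU    (3,3)    (3,3)

eD: (1,6) (1,6) | eU: (1,6) (1,6) | aD: (6,4) (6,4) | aU: (3,3) (3,3)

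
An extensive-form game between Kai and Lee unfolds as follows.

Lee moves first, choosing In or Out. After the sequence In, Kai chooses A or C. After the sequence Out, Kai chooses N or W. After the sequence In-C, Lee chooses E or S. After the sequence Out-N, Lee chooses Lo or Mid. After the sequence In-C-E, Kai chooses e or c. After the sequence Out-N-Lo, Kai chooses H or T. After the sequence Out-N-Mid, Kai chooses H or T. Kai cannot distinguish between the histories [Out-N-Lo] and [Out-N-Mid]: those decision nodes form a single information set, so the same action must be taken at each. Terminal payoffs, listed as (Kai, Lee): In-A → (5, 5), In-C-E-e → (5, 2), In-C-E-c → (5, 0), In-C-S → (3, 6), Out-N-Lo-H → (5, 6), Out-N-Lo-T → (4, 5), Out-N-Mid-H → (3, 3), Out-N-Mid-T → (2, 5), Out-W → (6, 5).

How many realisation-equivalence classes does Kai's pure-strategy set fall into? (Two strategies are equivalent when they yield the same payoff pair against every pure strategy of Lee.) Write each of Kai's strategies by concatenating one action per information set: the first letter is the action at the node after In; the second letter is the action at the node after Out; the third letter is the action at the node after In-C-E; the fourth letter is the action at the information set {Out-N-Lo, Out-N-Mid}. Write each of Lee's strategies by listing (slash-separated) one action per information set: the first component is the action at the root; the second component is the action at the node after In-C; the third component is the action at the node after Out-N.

9

Kai has 16 pure strategies: ANeH, ANeT, ANcH, ANcT, AWeH, AWeT, AWcH, AWcT, CNeH, CNeT, CNcH, CNcT, CWeH, CWeT, CWcH, CWcT. Columns: In/E/Lo, In/E/Mid, In/S/Lo, In/S/Mid, Out/E/Lo, Out/E/Mid, Out/S/Lo, Out/S/Mid.
{ANeH, ANcH} → row (5,5) (5,5) (5,5) (5,5) (5,6) (3,3) (5,6) (3,3)
{ANeT, ANcT} → row (5,5) (5,5) (5,5) (5,5) (4,5) (2,5) (4,5) (2,5)
{AWeH, AWeT, AWcH, AWcT} → row (5,5) (5,5) (5,5) (5,5) (6,5) (6,5) (6,5) (6,5)
{CNeH} → row (5,2) (5,2) (3,6) (3,6) (5,6) (3,3) (5,6) (3,3)
{CNeT} → row (5,2) (5,2) (3,6) (3,6) (4,5) (2,5) (4,5) (2,5)
{CNcH} → row (5,0) (5,0) (3,6) (3,6) (5,6) (3,3) (5,6) (3,3)
{CNcT} → row (5,0) (5,0) (3,6) (3,6) (4,5) (2,5) (4,5) (2,5)
{CWeH, CWeT} → row (5,2) (5,2) (3,6) (3,6) (6,5) (6,5) (6,5) (6,5)
{CWcH, CWcT} → row (5,0) (5,0) (3,6) (3,6) (6,5) (6,5) (6,5) (6,5)
That's 9 distinct rows out of 16 strategies.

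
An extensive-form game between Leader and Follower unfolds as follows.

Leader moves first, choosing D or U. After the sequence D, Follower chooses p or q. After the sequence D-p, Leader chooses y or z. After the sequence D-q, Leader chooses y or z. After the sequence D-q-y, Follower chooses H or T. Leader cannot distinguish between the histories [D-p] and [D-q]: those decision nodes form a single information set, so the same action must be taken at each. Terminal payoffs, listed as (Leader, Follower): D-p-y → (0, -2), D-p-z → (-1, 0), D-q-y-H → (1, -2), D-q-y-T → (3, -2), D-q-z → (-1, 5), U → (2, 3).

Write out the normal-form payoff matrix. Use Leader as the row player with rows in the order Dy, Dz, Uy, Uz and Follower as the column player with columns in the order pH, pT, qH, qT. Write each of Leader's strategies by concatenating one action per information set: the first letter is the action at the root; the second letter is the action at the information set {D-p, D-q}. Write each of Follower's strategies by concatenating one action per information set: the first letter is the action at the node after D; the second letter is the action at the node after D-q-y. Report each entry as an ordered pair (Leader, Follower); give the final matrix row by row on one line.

Dy: (0,-2) (0,-2) (1,-2) (3,-2) | Dz: (-1,0) (-1,0) (-1,5) (-1,5) | Uy: (2,3) (2,3) (2,3) (2,3) | Uz: (2,3) (2,3) (2,3) (2,3)

Row Dy: pH→(0,-2), pT→(0,-2), qH→(1,-2), qT→(3,-2)
Row Dz: pH→(-1,0), pT→(-1,0), qH→(-1,5), qT→(-1,5)
Row Uy: pH→(2,3), pT→(2,3), qH→(2,3), qT→(2,3)
Row Uz: pH→(2,3), pT→(2,3), qH→(2,3), qT→(2,3)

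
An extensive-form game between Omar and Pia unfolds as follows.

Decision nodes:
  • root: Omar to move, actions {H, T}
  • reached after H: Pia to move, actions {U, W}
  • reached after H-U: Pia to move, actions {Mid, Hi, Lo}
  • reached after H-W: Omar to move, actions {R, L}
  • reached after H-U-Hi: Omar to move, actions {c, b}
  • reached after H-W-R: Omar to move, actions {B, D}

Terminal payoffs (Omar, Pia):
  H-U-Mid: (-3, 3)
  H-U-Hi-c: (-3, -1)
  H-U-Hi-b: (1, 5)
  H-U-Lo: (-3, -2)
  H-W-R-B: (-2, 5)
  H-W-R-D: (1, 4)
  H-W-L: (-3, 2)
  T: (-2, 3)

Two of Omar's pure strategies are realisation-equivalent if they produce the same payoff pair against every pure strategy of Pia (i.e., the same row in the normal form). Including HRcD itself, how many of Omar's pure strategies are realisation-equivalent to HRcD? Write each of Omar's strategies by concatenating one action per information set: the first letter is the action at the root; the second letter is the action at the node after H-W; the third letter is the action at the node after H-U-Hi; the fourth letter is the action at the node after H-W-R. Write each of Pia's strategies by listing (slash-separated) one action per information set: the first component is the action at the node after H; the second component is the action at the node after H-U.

Row for HRcD (columns U/Mid, U/Hi, U/Lo, W/Mid, W/Hi, W/Lo): (-3,3) (-3,-1) (-3,-2) (1,4) (1,4) (1,4).
Every one of Omar's information sets is on the play path for some reply by Pia when Omar follows HRcD.
Changing the action at any of them therefore changes at least one column, so only HRcD itself gives this row.

1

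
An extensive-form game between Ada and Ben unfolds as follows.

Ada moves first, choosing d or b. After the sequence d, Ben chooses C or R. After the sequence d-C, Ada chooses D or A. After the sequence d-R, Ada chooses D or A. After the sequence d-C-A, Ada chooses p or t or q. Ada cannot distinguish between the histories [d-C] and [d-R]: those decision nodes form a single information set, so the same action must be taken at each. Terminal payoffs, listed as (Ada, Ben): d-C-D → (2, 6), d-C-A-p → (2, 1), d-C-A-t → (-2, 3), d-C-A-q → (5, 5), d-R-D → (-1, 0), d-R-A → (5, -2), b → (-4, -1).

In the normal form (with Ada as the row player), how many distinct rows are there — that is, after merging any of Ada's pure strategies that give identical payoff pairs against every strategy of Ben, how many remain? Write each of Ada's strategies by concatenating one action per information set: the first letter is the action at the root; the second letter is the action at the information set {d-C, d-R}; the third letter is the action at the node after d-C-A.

Ada has 12 pure strategies: dDp, dDt, dDq, dAp, dAt, dAq, bDp, bDt, bDq, bAp, bAt, bAq. Columns: C, R.
{dDp, dDt, dDq} → row (2,6) (-1,0)
{dAp} → row (2,1) (5,-2)
{dAt} → row (-2,3) (5,-2)
{dAq} → row (5,5) (5,-2)
{bDp, bDt, bDq, bAp, bAt, bAq} → row (-4,-1) (-4,-1)
That's 5 distinct rows out of 12 strategies.

5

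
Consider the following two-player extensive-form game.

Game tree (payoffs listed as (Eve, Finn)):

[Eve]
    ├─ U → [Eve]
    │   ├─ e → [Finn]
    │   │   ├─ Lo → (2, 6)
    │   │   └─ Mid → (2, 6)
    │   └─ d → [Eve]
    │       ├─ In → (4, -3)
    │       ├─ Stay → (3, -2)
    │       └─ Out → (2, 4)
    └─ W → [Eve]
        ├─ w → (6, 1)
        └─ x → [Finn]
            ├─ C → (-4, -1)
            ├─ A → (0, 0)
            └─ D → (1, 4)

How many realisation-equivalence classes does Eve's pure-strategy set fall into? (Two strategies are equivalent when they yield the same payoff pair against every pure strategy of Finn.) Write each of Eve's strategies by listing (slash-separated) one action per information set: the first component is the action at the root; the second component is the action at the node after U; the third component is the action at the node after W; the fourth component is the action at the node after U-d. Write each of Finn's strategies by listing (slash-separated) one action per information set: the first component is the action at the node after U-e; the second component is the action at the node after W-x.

Eve has 24 pure strategies: U/e/w/In, U/e/w/Stay, U/e/w/Out, U/e/x/In, U/e/x/Stay, U/e/x/Out, U/d/w/In, U/d/w/Stay, U/d/w/Out, U/d/x/In, U/d/x/Stay, U/d/x/Out, W/e/w/In, W/e/w/Stay, W/e/w/Out, W/e/x/In, W/e/x/Stay, W/e/x/Out, W/d/w/In, W/d/w/Stay, W/d/w/Out, W/d/x/In, W/d/x/Stay, W/d/x/Out. Columns: Lo/C, Lo/A, Lo/D, Mid/C, Mid/A, Mid/D.
{U/e/w/In, U/e/w/Stay, U/e/w/Out, U/e/x/In, U/e/x/Stay, U/e/x/Out} → row (2,6) (2,6) (2,6) (2,6) (2,6) (2,6)
{U/d/w/In, U/d/x/In} → row (4,-3) (4,-3) (4,-3) (4,-3) (4,-3) (4,-3)
{U/d/w/Stay, U/d/x/Stay} → row (3,-2) (3,-2) (3,-2) (3,-2) (3,-2) (3,-2)
{U/d/w/Out, U/d/x/Out} → row (2,4) (2,4) (2,4) (2,4) (2,4) (2,4)
{W/e/w/In, W/e/w/Stay, W/e/w/Out, W/d/w/In, W/d/w/Stay, W/d/w/Out} → row (6,1) (6,1) (6,1) (6,1) (6,1) (6,1)
{W/e/x/In, W/e/x/Stay, W/e/x/Out, W/d/x/In, W/d/x/Stay, W/d/x/Out} → row (-4,-1) (0,0) (1,4) (-4,-1) (0,0) (1,4)
That's 6 distinct rows out of 24 strategies.

6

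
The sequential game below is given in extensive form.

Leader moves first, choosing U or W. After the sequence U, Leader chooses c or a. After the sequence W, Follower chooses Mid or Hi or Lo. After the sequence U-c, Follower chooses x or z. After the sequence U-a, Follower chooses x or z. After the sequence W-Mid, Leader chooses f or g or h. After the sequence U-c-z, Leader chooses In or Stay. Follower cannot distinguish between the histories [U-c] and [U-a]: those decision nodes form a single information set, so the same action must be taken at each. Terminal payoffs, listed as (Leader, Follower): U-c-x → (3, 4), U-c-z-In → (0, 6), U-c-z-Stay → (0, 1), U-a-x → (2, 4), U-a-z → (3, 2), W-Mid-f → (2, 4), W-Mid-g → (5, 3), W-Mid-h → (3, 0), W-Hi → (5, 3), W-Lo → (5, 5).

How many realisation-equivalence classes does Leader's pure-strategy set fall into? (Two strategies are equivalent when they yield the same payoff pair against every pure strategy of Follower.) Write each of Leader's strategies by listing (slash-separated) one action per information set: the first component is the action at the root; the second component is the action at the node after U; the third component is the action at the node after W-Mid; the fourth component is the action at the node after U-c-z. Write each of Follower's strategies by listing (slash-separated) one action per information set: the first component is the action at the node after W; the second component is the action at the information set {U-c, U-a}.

Leader has 24 pure strategies: U/c/f/In, U/c/f/Stay, U/c/g/In, U/c/g/Stay, U/c/h/In, U/c/h/Stay, U/a/f/In, U/a/f/Stay, U/a/g/In, U/a/g/Stay, U/a/h/In, U/a/h/Stay, W/c/f/In, W/c/f/Stay, W/c/g/In, W/c/g/Stay, W/c/h/In, W/c/h/Stay, W/a/f/In, W/a/f/Stay, W/a/g/In, W/a/g/Stay, W/a/h/In, W/a/h/Stay. Columns: Mid/x, Mid/z, Hi/x, Hi/z, Lo/x, Lo/z.
{U/c/f/In, U/c/g/In, U/c/h/In} → row (3,4) (0,6) (3,4) (0,6) (3,4) (0,6)
{U/c/f/Stay, U/c/g/Stay, U/c/h/Stay} → row (3,4) (0,1) (3,4) (0,1) (3,4) (0,1)
{U/a/f/In, U/a/f/Stay, U/a/g/In, U/a/g/Stay, U/a/h/In, U/a/h/Stay} → row (2,4) (3,2) (2,4) (3,2) (2,4) (3,2)
{W/c/f/In, W/c/f/Stay, W/a/f/In, W/a/f/Stay} → row (2,4) (2,4) (5,3) (5,3) (5,5) (5,5)
{W/c/g/In, W/c/g/Stay, W/a/g/In, W/a/g/Stay} → row (5,3) (5,3) (5,3) (5,3) (5,5) (5,5)
{W/c/h/In, W/c/h/Stay, W/a/h/In, W/a/h/Stay} → row (3,0) (3,0) (5,3) (5,3) (5,5) (5,5)
That's 6 distinct rows out of 24 strategies.

6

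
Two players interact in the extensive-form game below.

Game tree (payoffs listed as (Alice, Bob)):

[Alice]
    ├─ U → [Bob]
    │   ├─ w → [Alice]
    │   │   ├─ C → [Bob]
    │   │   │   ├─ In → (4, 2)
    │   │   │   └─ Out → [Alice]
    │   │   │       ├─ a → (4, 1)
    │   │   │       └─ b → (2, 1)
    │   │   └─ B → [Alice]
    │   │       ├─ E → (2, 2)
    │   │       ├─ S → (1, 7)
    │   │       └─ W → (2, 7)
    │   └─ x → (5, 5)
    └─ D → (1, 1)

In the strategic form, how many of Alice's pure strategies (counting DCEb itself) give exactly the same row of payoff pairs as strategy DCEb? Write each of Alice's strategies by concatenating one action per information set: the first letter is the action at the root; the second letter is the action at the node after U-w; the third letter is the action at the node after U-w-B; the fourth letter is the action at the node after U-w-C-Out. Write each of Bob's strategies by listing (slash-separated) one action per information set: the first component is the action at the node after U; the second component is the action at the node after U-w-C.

Row for DCEb (columns w/In, w/Out, x/In, x/Out): (1,1) (1,1) (1,1) (1,1).
Under DCEb, Alice's choice at the node after U-w and at the node after U-w-B and at the node after U-w-C-Out can never be reached regardless of what Bob does, so varying those choices leaves every outcome unchanged.
Holding the reachable choices fixed and varying the unreachable ones freely already gives 2 × 3 × 2 = 12 equivalent strategies.
No other strategy reproduces this row, so those 12 are the full class: DCEa, DCEb, DCSa, DCSb, DCWa, DCWb, DBEa, DBEb, DBSa, DBSb, DBWa, DBWb.

12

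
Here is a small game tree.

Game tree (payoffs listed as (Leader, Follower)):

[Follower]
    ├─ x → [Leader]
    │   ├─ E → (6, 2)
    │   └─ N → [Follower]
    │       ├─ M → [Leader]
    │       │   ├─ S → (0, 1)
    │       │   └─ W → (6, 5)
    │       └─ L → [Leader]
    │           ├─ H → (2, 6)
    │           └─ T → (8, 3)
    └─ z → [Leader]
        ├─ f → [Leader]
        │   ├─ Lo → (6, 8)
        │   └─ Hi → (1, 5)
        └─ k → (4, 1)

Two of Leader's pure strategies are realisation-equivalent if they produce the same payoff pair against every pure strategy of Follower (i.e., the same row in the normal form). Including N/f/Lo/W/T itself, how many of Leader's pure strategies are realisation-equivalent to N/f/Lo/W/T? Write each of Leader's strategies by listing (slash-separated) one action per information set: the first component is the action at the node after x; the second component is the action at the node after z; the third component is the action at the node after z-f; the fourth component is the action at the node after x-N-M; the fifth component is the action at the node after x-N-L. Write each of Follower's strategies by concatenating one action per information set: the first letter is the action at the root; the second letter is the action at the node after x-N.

1

Row for N/f/Lo/W/T (columns xM, xL, zM, zL): (6,5) (8,3) (6,8) (6,8).
Every one of Leader's information sets is on the play path for some reply by Follower when Leader follows N/f/Lo/W/T.
Changing the action at any of them therefore changes at least one column, so only N/f/Lo/W/T itself gives this row.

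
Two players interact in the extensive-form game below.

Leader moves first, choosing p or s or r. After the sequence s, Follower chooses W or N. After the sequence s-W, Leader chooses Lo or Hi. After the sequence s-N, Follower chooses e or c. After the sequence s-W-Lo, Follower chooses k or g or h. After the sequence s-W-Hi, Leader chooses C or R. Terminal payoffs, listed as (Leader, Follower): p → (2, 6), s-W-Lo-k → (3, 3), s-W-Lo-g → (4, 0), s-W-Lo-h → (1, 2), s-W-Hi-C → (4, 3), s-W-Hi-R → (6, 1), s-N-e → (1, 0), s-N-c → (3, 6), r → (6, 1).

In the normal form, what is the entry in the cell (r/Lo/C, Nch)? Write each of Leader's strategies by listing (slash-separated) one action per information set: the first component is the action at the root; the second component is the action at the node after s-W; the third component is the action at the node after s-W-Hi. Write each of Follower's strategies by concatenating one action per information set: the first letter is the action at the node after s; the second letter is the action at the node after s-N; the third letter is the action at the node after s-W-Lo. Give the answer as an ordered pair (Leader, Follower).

(6, 1)

Trace the play path from the root:
  Leader plays r
→ terminal payoff (6, 1).
(Leader's choice at the node after s-W is never reached on this path, so it doesn't affect the outcome.)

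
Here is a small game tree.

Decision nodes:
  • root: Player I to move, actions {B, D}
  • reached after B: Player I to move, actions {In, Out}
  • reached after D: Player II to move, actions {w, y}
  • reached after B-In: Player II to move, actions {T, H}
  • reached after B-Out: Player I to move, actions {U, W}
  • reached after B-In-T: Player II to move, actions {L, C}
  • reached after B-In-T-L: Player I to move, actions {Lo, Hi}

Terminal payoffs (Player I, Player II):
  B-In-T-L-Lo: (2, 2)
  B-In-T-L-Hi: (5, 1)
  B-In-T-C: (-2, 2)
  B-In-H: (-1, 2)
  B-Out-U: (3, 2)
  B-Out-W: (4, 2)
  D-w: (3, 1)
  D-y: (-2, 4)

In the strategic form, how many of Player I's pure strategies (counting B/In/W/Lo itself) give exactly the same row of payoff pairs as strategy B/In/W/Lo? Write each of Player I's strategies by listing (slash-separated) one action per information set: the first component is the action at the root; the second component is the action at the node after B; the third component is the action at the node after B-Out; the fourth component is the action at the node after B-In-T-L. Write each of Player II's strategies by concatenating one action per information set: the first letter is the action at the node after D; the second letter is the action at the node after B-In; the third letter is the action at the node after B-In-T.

Row for B/In/W/Lo (columns wTL, wTC, wHL, wHC, yTL, yTC, yHL, yHC): (2,2) (-2,2) (-1,2) (-1,2) (2,2) (-2,2) (-1,2) (-1,2).
Under B/In/W/Lo, Player I's choice at the node after B-Out can never be reached regardless of what Player II does, so varying those choices leaves every outcome unchanged.
Holding the reachable choices fixed and varying the unreachable one freely already gives 2 equivalent strategies.
No other strategy reproduces this row, so those 2 are the full class: B/In/U/Lo, B/In/W/Lo.

2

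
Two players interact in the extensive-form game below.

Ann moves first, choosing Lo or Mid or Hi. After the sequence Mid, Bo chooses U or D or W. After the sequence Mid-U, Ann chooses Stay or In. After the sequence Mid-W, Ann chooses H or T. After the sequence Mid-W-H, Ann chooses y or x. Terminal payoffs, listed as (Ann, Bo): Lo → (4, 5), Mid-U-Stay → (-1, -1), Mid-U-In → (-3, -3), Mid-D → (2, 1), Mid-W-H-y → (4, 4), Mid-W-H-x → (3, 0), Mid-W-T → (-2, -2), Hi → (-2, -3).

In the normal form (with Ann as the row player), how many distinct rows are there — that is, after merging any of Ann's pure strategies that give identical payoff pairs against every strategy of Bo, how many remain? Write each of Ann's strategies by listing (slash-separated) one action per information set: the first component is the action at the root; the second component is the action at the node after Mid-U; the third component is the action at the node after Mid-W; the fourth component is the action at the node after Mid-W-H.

Ann has 24 pure strategies: Lo/Stay/H/y, Lo/Stay/H/x, Lo/Stay/T/y, Lo/Stay/T/x, Lo/In/H/y, Lo/In/H/x, Lo/In/T/y, Lo/In/T/x, Mid/Stay/H/y, Mid/Stay/H/x, Mid/Stay/T/y, Mid/Stay/T/x, Mid/In/H/y, Mid/In/H/x, Mid/In/T/y, Mid/In/T/x, Hi/Stay/H/y, Hi/Stay/H/x, Hi/Stay/T/y, Hi/Stay/T/x, Hi/In/H/y, Hi/In/H/x, Hi/In/T/y, Hi/In/T/x. Columns: U, D, W.
{Lo/Stay/H/y, Lo/Stay/H/x, Lo/Stay/T/y, Lo/Stay/T/x, Lo/In/H/y, Lo/In/H/x, Lo/In/T/y, Lo/In/T/x} → row (4,5) (4,5) (4,5)
{Mid/Stay/H/y} → row (-1,-1) (2,1) (4,4)
{Mid/Stay/H/x} → row (-1,-1) (2,1) (3,0)
{Mid/Stay/T/y, Mid/Stay/T/x} → row (-1,-1) (2,1) (-2,-2)
{Mid/In/H/y} → row (-3,-3) (2,1) (4,4)
{Mid/In/H/x} → row (-3,-3) (2,1) (3,0)
{Mid/In/T/y, Mid/In/T/x} → row (-3,-3) (2,1) (-2,-2)
{Hi/Stay/H/y, Hi/Stay/H/x, Hi/Stay/T/y, Hi/Stay/T/x, Hi/In/H/y, Hi/In/H/x, Hi/In/T/y, Hi/In/T/x} → row (-2,-3) (-2,-3) (-2,-3)
That's 8 distinct rows out of 24 strategies.

8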